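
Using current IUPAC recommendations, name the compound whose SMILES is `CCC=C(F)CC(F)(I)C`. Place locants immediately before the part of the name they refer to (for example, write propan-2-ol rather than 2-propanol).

4,6-difluoro-6-iodohept-3-ene

The longest chain bearing the multiple bond is 7 carbons long (heptane).
There is one C=C double bond, indicated by the ending -ene.
The numbering direction is chosen so that numbering from this end puts the double bond at C-3 rather than C-4.
With this numbering: the double bond between C-3 and C-4; fluoro groups at C-4 and C-6; an iodo group at C-6.
Substituent prefixes are cited in alphabetical order (multiplying prefixes like di-/tri- are ignored for ordering).
Putting it together: 4,6-difluoro-6-iodohept-3-ene.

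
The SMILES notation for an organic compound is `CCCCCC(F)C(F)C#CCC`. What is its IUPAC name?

5,6-difluoroundec-3-yne

The longest carbon chain that includes the multiple bond has 11 carbons, so the parent hydride is undecane.
There is one C≡C triple bond, indicated by the ending -yne.
Choose the numbering such that numbering from this end puts the triple bond at C-3 rather than C-8.
That gives the triple bond between C-3 and C-4; fluoro groups at C-5 and C-6.
Putting it together: 5,6-difluoroundec-3-yne.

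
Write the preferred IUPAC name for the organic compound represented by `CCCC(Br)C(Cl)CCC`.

The parent chain contains 8 carbons (octane).
The numbering direction is chosen so that the locant sets are identical either way, so the alphabetically earlier bromo substituent takes the lower locant (4 rather than 5).
That gives a bromo group at C-4; a chloro group at C-5.
Substituent prefixes are cited in alphabetical order (multiplying prefixes like di-/tri- are ignored for ordering).
Putting it together: 4-bromo-5-chlorooctane.

4-bromo-5-chlorooctane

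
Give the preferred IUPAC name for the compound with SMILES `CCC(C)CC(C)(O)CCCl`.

1-chloro-3,5-dimethylheptan-3-ol

The longest carbon chain that includes the –OH group has 7 carbons, so the parent hydride is heptane.
An alcohol (–OH) is the principal characteristic group, giving the suffix -ol.
Choose the numbering such that numbering from this end puts the hydroxyl group at C-3 rather than C-5.
This places the hydroxyl at C-3; a chloro group at C-1; methyl groups at C-3 and C-5.
Substituent prefixes are cited in alphabetical order (multiplying prefixes like di-/tri- are ignored for ordering).
The name is 1-chloro-3,5-dimethylheptan-3-ol.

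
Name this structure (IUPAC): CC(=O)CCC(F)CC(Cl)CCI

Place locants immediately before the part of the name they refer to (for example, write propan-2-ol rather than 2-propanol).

The longest chain bearing the carbonyl is 9 carbons long (nonane).
The principal characteristic group is a ketone (C=O on an internal carbon), named with the suffix -one.
The numbering direction is chosen so that numbering from this end puts the carbonyl group at C-2 rather than C-8.
That gives the carbonyl at C-2; a chloro group at C-7; a fluoro group at C-5; an iodo group at C-9.
Substituent prefixes are cited in alphabetical order (multiplying prefixes like di-/tri- are ignored for ordering).
Assembling the pieces gives 7-chloro-5-fluoro-9-iodononan-2-one.

7-chloro-5-fluoro-9-iodononan-2-one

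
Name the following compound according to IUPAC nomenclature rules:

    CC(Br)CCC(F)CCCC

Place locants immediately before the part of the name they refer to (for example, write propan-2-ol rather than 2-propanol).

2-bromo-5-fluorononane

The longest continuous carbon chain has 9 atoms, so the parent hydride is nonane.
Number the chain so that the substituent locant set {2,5} is lower than {5,8} at the first point of difference.
With this numbering: a bromo group at C-2; a fluoro group at C-5.
Prefixes are listed alphabetically: bromo, fluoro.
Putting it together: 2-bromo-5-fluorononane.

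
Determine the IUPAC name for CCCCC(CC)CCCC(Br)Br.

1,1-dibromo-5-ethylnonane

The longest carbon chain is 9 atoms: the parent is nonane.
The numbering direction is chosen so that the substituent locant set {1,1,5} is lower than {5,9,9} at the first point of difference.
That gives two bromo groups at C-1; an ethyl group at C-5.
The substituents are ordered alphabetically, ignoring any di-/tri- multipliers.
Assembling the pieces gives 1,1-dibromo-5-ethylnonane.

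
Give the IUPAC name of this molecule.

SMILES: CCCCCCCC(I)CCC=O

The longest chain bearing the –CHO group is 11 carbons long (undecane).
The principal characteristic group is an aldehyde (terminal –CHO), named with the suffix -al.
The numbering direction is chosen so that the aldehyde carbon is C-1 by definition.
That gives an iodo group at C-4.
Assembling the pieces gives 4-iodoundecanal.

4-iodoundecanal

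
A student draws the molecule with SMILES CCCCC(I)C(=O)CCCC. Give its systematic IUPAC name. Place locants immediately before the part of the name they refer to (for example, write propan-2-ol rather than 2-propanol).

Counting along the main chain through the carbonyl gives 10 carbons: the parent is decane.
A ketone (C=O on an internal carbon) is the principal characteristic group, giving the suffix -one.
Number the chain so that numbering from this end puts the carbonyl group at C-5 rather than C-6.
This places the carbonyl at C-5; an iodo group at C-6.
Assembling the pieces gives 6-iododecan-5-one.

6-iododecan-5-one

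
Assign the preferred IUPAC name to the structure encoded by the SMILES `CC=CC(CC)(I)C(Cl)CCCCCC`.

Counting along the main chain through the multiple bond gives 11 carbons: the parent is undecane.
The chain contains a C=C double bond, so the unsaturation ending is -ene.
Number the chain so that numbering from this end puts the double bond at C-2 rather than C-9.
This places the double bond between C-2 and C-3; a chloro group at C-5; an ethyl group at C-4; an iodo group at C-4.
Prefixes are listed alphabetically: chloro, ethyl, iodo.
Assembling the pieces gives 5-chloro-4-ethyl-4-iodoundec-2-ene.

5-chloro-4-ethyl-4-iodoundec-2-ene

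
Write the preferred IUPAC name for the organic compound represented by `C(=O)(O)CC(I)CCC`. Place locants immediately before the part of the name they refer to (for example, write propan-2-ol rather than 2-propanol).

The longest carbon chain that includes the –COOH group has 6 carbons, so the parent hydride is hexane.
The principal characteristic group is a carboxylic acid (terminal –COOH), named with the suffix -oic acid.
Number the chain so that the carboxylic acid carbon is C-1 by definition.
With this numbering: an iodo group at C-3.
Putting it together: 3-iodohexanoic acid.

3-iodohexanoic acid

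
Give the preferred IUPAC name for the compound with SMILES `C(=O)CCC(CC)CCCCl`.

7-chloro-4-ethylheptanal

The longest carbon chain that includes the –CHO group has 7 carbons, so the parent hydride is heptane.
The principal characteristic group is an aldehyde (terminal –CHO), named with the suffix -al.
The numbering direction is chosen so that the aldehyde carbon is C-1 by definition.
This places a chloro group at C-7; an ethyl group at C-4.
Prefixes are listed alphabetically: chloro, ethyl.
Assembling the pieces gives 7-chloro-4-ethylheptanal.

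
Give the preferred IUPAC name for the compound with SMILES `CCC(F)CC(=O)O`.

The longest chain bearing the –COOH group is 5 carbons long (pentane).
The highest-priority functional group is a carboxylic acid (terminal –COOH), so the name ends in -oic acid.
Number the chain so that the carboxylic acid carbon is C-1 by definition.
This places a fluoro group at C-3.
The name is 3-fluoropentanoic acid.

3-fluoropentanoic acid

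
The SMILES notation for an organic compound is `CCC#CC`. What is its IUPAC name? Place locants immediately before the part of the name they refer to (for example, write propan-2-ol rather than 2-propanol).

pent-2-yne

The longest carbon chain that includes the multiple bond has 5 carbons, so the parent hydride is pentane.
A C≡C triple bond in the chain gives the infix -yne-.
The numbering direction is chosen so that numbering from this end puts the triple bond at C-2 rather than C-3.
This places the triple bond between C-2 and C-3.
Assembling the pieces gives pent-2-yne.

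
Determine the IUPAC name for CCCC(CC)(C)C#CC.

The longest carbon chain that includes the multiple bond has 7 carbons, so the parent hydride is heptane.
The chain contains a C≡C triple bond, so the unsaturation ending is -yne.
Number the chain so that numbering from this end puts the triple bond at C-2 rather than C-5.
That gives the triple bond between C-2 and C-3; an ethyl group at C-4; a methyl group at C-4.
The substituents are ordered alphabetically, ignoring any di-/tri- multipliers.
The name is 4-ethyl-4-methylhept-2-yne.

4-ethyl-4-methylhept-2-yne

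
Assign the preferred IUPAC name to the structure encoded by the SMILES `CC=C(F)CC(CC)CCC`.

5-ethyl-3-fluorooct-2-ene

Counting along the main chain through the multiple bond gives 8 carbons: the parent is octane.
A C=C double bond in the chain gives the infix -ene-.
The numbering direction is chosen so that numbering from this end puts the double bond at C-2 rather than C-6.
This places the double bond between C-2 and C-3; an ethyl group at C-5; a fluoro group at C-3.
The substituents are ordered alphabetically, ignoring any di-/tri- multipliers.
The name is 5-ethyl-3-fluorooct-2-ene.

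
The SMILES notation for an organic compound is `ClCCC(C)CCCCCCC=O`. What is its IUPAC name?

10-chloro-8-methyldecanal

Counting along the main chain through the –CHO group gives 10 carbons: the parent is decane.
An aldehyde (terminal –CHO) is the principal characteristic group, giving the suffix -al.
The numbering direction is chosen so that the aldehyde carbon is C-1 by definition.
That gives a chloro group at C-10; a methyl group at C-8.
Substituent prefixes are cited in alphabetical order (multiplying prefixes like di-/tri- are ignored for ordering).
The name is 10-chloro-8-methyldecanal.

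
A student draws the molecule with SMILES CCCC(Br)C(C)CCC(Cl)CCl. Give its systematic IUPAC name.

6-bromo-1,2-dichloro-5-methylnonane

The longest continuous carbon chain has 9 atoms, so the parent hydride is nonane.
Choose the numbering such that the substituent locant set {1,2,5,6} is lower than {4,5,8,9} at the first point of difference.
This places a bromo group at C-6; chloro groups at C-1 and C-2; a methyl group at C-5.
Prefixes are listed alphabetically: bromo, chloro, methyl.
The name is 6-bromo-1,2-dichloro-5-methylnonane.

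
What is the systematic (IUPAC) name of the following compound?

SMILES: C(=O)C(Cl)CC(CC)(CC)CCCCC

Counting along the main chain through the –CHO group gives 9 carbons: the parent is nonane.
The highest-priority functional group is an aldehyde (terminal –CHO), so the name ends in -al.
Choose the numbering such that the aldehyde carbon is C-1 by definition.
That gives a chloro group at C-2; two ethyl groups at C-4.
Substituent prefixes are cited in alphabetical order (multiplying prefixes like di-/tri- are ignored for ordering).
Putting it together: 2-chloro-4,4-diethylnonanal.

2-chloro-4,4-diethylnonanal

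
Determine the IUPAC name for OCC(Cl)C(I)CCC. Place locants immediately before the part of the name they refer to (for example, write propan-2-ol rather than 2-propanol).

2-chloro-3-iodohexan-1-ol

The longest chain bearing the –OH group is 6 carbons long (hexane).
An alcohol (–OH) is the principal characteristic group, giving the suffix -ol.
The numbering direction is chosen so that numbering from this end puts the hydroxyl group at C-1 rather than C-6.
That gives the hydroxyl at C-1; a chloro group at C-2; an iodo group at C-3.
The substituents are ordered alphabetically, ignoring any di-/tri- multipliers.
Assembling the pieces gives 2-chloro-3-iodohexan-1-ol.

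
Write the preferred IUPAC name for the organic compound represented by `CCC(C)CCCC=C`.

6-methyloct-1-ene

The longest carbon chain that includes the multiple bond has 8 carbons, so the parent hydride is octane.
The chain contains a C=C double bond, so the unsaturation ending is -ene.
The numbering direction is chosen so that numbering from this end puts the double bond at C-1 rather than C-7.
This places the double bond between C-1 and C-2; a methyl group at C-6.
Putting it together: 6-methyloct-1-ene.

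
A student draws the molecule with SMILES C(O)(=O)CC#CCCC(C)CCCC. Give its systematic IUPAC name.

7-methylundec-3-ynoic acid

The longest carbon chain that includes the –COOH group and the multiple bond has 11 carbons, so the parent hydride is undecane.
The principal characteristic group is a carboxylic acid (terminal –COOH), named with the suffix -oic acid.
The chain contains a C≡C triple bond, so the unsaturation ending is -yne.
Number the chain so that the carboxylic acid carbon is C-1 by definition.
That gives the triple bond between C-3 and C-4; a methyl group at C-7.
Assembling the pieces gives 7-methylundec-3-ynoic acid.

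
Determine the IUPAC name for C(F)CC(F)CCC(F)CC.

1,3,6-trifluorooctane

The longest continuous carbon chain has 8 atoms, so the parent hydride is octane.
Number the chain so that the substituent locant set {1,3,6} is lower than {3,6,8} at the first point of difference.
That gives fluoro groups at C-1 and C-3 and C-6.
Assembling the pieces gives 1,3,6-trifluorooctane.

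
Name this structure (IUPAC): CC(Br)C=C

3-bromobut-1-ene

The longest carbon chain that includes the multiple bond has 4 carbons, so the parent hydride is butane.
There is one C=C double bond, indicated by the ending -ene.
Choose the numbering such that numbering from this end puts the double bond at C-1 rather than C-3.
That gives the double bond between C-1 and C-2; a bromo group at C-3.
Assembling the pieces gives 3-bromobut-1-ene.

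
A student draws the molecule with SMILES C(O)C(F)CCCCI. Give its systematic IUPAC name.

The longest carbon chain that includes the –OH group has 6 carbons, so the parent hydride is hexane.
The principal characteristic group is an alcohol (–OH), named with the suffix -ol.
The numbering direction is chosen so that numbering from this end puts the hydroxyl group at C-1 rather than C-6.
That gives the hydroxyl at C-1; a fluoro group at C-2; an iodo group at C-6.
The substituents are ordered alphabetically, ignoring any di-/tri- multipliers.
Assembling the pieces gives 2-fluoro-6-iodohexan-1-ol.

2-fluoro-6-iodohexan-1-ol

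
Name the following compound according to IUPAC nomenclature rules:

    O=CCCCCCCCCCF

10-fluorodecanal

The longest carbon chain that includes the –CHO group has 10 carbons, so the parent hydride is decane.
An aldehyde (terminal –CHO) is the principal characteristic group, giving the suffix -al.
Choose the numbering such that the aldehyde carbon is C-1 by definition.
That gives a fluoro group at C-10.
Putting it together: 10-fluorodecanal.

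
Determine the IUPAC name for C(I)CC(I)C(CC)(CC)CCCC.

The longest carbon chain is 8 atoms: the parent is octane.
Number the chain so that the substituent locant set {1,3,4,4} is lower than {5,5,6,8} at the first point of difference.
That gives two ethyl groups at C-4; iodo groups at C-1 and C-3.
Prefixes are listed alphabetically: ethyl, iodo.
Putting it together: 4,4-diethyl-1,3-diiodooctane.

4,4-diethyl-1,3-diiodooctane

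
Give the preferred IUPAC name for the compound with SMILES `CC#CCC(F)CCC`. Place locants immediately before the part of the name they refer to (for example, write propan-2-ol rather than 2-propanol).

5-fluorooct-2-yne

The longest carbon chain that includes the multiple bond has 8 carbons, so the parent hydride is octane.
A C≡C triple bond in the chain gives the infix -yne-.
Choose the numbering such that numbering from this end puts the triple bond at C-2 rather than C-6.
That gives the triple bond between C-2 and C-3; a fluoro group at C-5.
The name is 5-fluorooct-2-yne.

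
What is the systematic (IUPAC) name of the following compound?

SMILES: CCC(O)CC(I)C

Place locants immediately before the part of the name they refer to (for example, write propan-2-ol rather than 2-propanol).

5-iodohexan-3-ol

The longest carbon chain that includes the –OH group has 6 carbons, so the parent hydride is hexane.
The highest-priority functional group is an alcohol (–OH), so the name ends in -ol.
Choose the numbering such that numbering from this end puts the hydroxyl group at C-3 rather than C-4.
This places the hydroxyl at C-3; an iodo group at C-5.
The name is 5-iodohexan-3-ol.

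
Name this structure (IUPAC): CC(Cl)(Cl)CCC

The longest continuous carbon chain has 5 atoms, so the parent hydride is pentane.
Choose the numbering such that the substituent locant set {2,2} is lower than {4,4} at the first point of difference.
This places two chloro groups at C-2.
Assembling the pieces gives 2,2-dichloropentane.

2,2-dichloropentane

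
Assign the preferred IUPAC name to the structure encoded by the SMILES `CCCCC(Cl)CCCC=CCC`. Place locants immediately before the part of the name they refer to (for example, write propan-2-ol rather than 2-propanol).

8-chlorododec-3-ene

Counting along the main chain through the multiple bond gives 12 carbons: the parent is dodecane.
The chain contains a C=C double bond, so the unsaturation ending is -ene.
Choose the numbering such that numbering from this end puts the double bond at C-3 rather than C-9.
This places the double bond between C-3 and C-4; a chloro group at C-8.
The name is 8-chlorododec-3-ene.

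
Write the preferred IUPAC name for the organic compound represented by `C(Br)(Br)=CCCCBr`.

The longest chain bearing the multiple bond is 5 carbons long (pentane).
There is one C=C double bond, indicated by the ending -ene.
Choose the numbering such that numbering from this end puts the double bond at C-1 rather than C-4.
This places the double bond between C-1 and C-2; bromo groups at C-1 (×2) and C-5.
Putting it together: 1,1,5-tribromopent-1-ene.

1,1,5-tribromopent-1-ene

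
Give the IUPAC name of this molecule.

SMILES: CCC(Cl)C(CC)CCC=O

5-chloro-4-ethylheptanal

The longest chain bearing the –CHO group is 7 carbons long (heptane).
An aldehyde (terminal –CHO) is the principal characteristic group, giving the suffix -al.
The numbering direction is chosen so that the aldehyde carbon is C-1 by definition.
This places a chloro group at C-5; an ethyl group at C-4.
The substituents are ordered alphabetically, ignoring any di-/tri- multipliers.
Assembling the pieces gives 5-chloro-4-ethylheptanal.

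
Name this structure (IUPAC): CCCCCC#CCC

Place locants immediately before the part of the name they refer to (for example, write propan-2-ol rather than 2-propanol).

non-3-yne

The longest carbon chain that includes the multiple bond has 9 carbons, so the parent hydride is nonane.
The chain contains a C≡C triple bond, so the unsaturation ending is -yne.
The numbering direction is chosen so that numbering from this end puts the triple bond at C-3 rather than C-6.
With this numbering: the triple bond between C-3 and C-4.
Assembling the pieces gives non-3-yne.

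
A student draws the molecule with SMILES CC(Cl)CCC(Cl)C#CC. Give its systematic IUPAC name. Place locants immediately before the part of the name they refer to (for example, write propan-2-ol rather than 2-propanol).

The longest carbon chain that includes the multiple bond has 8 carbons, so the parent hydride is octane.
A C≡C triple bond in the chain gives the infix -yne-.
Number the chain so that numbering from this end puts the triple bond at C-2 rather than C-6.
That gives the triple bond between C-2 and C-3; chloro groups at C-4 and C-7.
The name is 4,7-dichlorooct-2-yne.

4,7-dichlorooct-2-yne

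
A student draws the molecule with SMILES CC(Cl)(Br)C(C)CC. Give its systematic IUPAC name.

2-bromo-2-chloro-3-methylpentane

The longest carbon chain is 5 atoms: the parent is pentane.
Choose the numbering such that the substituent locant set {2,2,3} is lower than {3,4,4} at the first point of difference.
With this numbering: a bromo group at C-2; a chloro group at C-2; a methyl group at C-3.
The substituents are ordered alphabetically, ignoring any di-/tri- multipliers.
Assembling the pieces gives 2-bromo-2-chloro-3-methylpentane.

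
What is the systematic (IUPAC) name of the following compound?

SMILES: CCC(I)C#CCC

5-iodohept-3-yne

Counting along the main chain through the multiple bond gives 7 carbons: the parent is heptane.
There is one C≡C triple bond, indicated by the ending -yne.
The numbering direction is chosen so that numbering from this end puts the triple bond at C-3 rather than C-4.
This places the triple bond between C-3 and C-4; an iodo group at C-5.
The name is 5-iodohept-3-yne.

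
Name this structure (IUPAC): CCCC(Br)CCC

4-bromoheptane

The longest continuous carbon chain has 7 atoms, so the parent hydride is heptane.
Numbering from either end gives identical locants here.
With this numbering: a bromo group at C-4.
Assembling the pieces gives 4-bromoheptane.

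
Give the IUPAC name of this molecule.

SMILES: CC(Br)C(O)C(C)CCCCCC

2-bromo-4-methyldecan-3-ol

The longest carbon chain that includes the –OH group has 10 carbons, so the parent hydride is decane.
An alcohol (–OH) is the principal characteristic group, giving the suffix -ol.
The numbering direction is chosen so that numbering from this end puts the hydroxyl group at C-3 rather than C-8.
That gives the hydroxyl at C-3; a bromo group at C-2; a methyl group at C-4.
The substituents are ordered alphabetically, ignoring any di-/tri- multipliers.
The name is 2-bromo-4-methyldecan-3-ol.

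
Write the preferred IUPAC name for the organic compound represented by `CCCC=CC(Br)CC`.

3-bromooct-4-ene

Counting along the main chain through the multiple bond gives 8 carbons: the parent is octane.
There is one C=C double bond, indicated by the ending -ene.
The numbering direction is chosen so that the substituent locant set {3} is lower than {6} at the first point of difference.
With this numbering: the double bond between C-4 and C-5; a bromo group at C-3.
Putting it together: 3-bromooct-4-ene.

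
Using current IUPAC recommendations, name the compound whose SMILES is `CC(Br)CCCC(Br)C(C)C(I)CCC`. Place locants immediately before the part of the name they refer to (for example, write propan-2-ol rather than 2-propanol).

2,6-dibromo-8-iodo-7-methylundecane

The parent chain contains 11 carbons (undecane).
Number the chain so that the substituent locant set {2,6,7,8} is lower than {4,5,6,10} at the first point of difference.
That gives bromo groups at C-2 and C-6; an iodo group at C-8; a methyl group at C-7.
Prefixes are listed alphabetically: bromo, iodo, methyl.
The name is 2,6-dibromo-8-iodo-7-methylundecane.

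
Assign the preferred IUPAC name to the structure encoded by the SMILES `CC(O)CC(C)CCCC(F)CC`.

8-fluoro-4-methyldecan-2-ol

The longest chain bearing the –OH group is 10 carbons long (decane).
An alcohol (–OH) is the principal characteristic group, giving the suffix -ol.
The numbering direction is chosen so that numbering from this end puts the hydroxyl group at C-2 rather than C-9.
That gives the hydroxyl at C-2; a fluoro group at C-8; a methyl group at C-4.
Substituent prefixes are cited in alphabetical order (multiplying prefixes like di-/tri- are ignored for ordering).
Putting it together: 8-fluoro-4-methyldecan-2-ol.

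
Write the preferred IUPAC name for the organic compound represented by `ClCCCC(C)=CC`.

Counting along the main chain through the multiple bond gives 6 carbons: the parent is hexane.
The chain contains a C=C double bond, so the unsaturation ending is -ene.
The numbering direction is chosen so that numbering from this end puts the double bond at C-2 rather than C-4.
This places the double bond between C-2 and C-3; a chloro group at C-6; a methyl group at C-3.
Substituent prefixes are cited in alphabetical order (multiplying prefixes like di-/tri- are ignored for ordering).
The name is 6-chloro-3-methylhex-2-ene.

6-chloro-3-methylhex-2-ene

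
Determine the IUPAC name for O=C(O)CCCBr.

The longest carbon chain that includes the –COOH group has 4 carbons, so the parent hydride is butane.
A carboxylic acid (terminal –COOH) is the principal characteristic group, giving the suffix -oic acid.
Choose the numbering such that the carboxylic acid carbon is C-1 by definition.
This places a bromo group at C-4.
Putting it together: 4-bromobutanoic acid.

4-bromobutanoic acid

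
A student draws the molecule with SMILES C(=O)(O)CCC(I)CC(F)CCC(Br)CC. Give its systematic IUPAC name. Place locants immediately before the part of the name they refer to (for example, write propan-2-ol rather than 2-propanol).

9-bromo-6-fluoro-4-iodoundecanoic acid

The longest carbon chain that includes the –COOH group has 11 carbons, so the parent hydride is undecane.
The principal characteristic group is a carboxylic acid (terminal –COOH), named with the suffix -oic acid.
Choose the numbering such that the carboxylic acid carbon is C-1 by definition.
This places a bromo group at C-9; a fluoro group at C-6; an iodo group at C-4.
Substituent prefixes are cited in alphabetical order (multiplying prefixes like di-/tri- are ignored for ordering).
The name is 9-bromo-6-fluoro-4-iodoundecanoic acid.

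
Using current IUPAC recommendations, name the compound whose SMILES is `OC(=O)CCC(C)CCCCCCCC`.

Counting along the main chain through the –COOH group gives 12 carbons: the parent is dodecane.
The principal characteristic group is a carboxylic acid (terminal –COOH), named with the suffix -oic acid.
Choose the numbering such that the carboxylic acid carbon is C-1 by definition.
That gives a methyl group at C-4.
Assembling the pieces gives 4-methyldodecanoic acid.

4-methyldodecanoic acid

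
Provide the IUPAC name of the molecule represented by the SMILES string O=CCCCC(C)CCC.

The longest carbon chain that includes the –CHO group has 8 carbons, so the parent hydride is octane.
The principal characteristic group is an aldehyde (terminal –CHO), named with the suffix -al.
The numbering direction is chosen so that the aldehyde carbon is C-1 by definition.
That gives a methyl group at C-5.
Assembling the pieces gives 5-methyloctanal.

5-methyloctanal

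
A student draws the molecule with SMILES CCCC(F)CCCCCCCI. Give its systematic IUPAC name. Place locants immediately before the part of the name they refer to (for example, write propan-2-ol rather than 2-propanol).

8-fluoro-1-iodoundecane

The parent chain contains 11 carbons (undecane).
The numbering direction is chosen so that the substituent locant set {1,8} is lower than {4,11} at the first point of difference.
This places a fluoro group at C-8; an iodo group at C-1.
Prefixes are listed alphabetically: fluoro, iodo.
The name is 8-fluoro-1-iodoundecane.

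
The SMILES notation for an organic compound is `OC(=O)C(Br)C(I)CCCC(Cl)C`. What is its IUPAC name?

2-bromo-7-chloro-3-iodooctanoic acid

The longest carbon chain that includes the –COOH group has 8 carbons, so the parent hydride is octane.
A carboxylic acid (terminal –COOH) is the principal characteristic group, giving the suffix -oic acid.
The numbering direction is chosen so that the carboxylic acid carbon is C-1 by definition.
This places a bromo group at C-2; a chloro group at C-7; an iodo group at C-3.
The substituents are ordered alphabetically, ignoring any di-/tri- multipliers.
Putting it together: 2-bromo-7-chloro-3-iodooctanoic acid.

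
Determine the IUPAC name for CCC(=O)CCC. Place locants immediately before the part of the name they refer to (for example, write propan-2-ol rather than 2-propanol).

hexan-3-one

The longest chain bearing the carbonyl is 6 carbons long (hexane).
The principal characteristic group is a ketone (C=O on an internal carbon), named with the suffix -one.
The numbering direction is chosen so that numbering from this end puts the carbonyl group at C-3 rather than C-4.
This places the carbonyl at C-3.
The name is hexan-3-one.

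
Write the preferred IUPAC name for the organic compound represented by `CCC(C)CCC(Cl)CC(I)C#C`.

5-chloro-3-iodo-8-methyldec-1-yne

The longest chain bearing the multiple bond is 10 carbons long (decane).
A C≡C triple bond in the chain gives the infix -yne-.
Choose the numbering such that numbering from this end puts the triple bond at C-1 rather than C-9.
This places the triple bond between C-1 and C-2; a chloro group at C-5; an iodo group at C-3; a methyl group at C-8.
The substituents are ordered alphabetically, ignoring any di-/tri- multipliers.
Assembling the pieces gives 5-chloro-3-iodo-8-methyldec-1-yne.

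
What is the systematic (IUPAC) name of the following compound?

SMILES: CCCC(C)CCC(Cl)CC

The parent chain contains 9 carbons (nonane).
The numbering direction is chosen so that the substituent locant set {3,6} is lower than {4,7} at the first point of difference.
With this numbering: a chloro group at C-3; a methyl group at C-6.
Prefixes are listed alphabetically: chloro, methyl.
Assembling the pieces gives 3-chloro-6-methylnonane.

3-chloro-6-methylnonane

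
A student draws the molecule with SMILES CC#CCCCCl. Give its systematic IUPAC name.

6-chlorohex-2-yne

The longest chain bearing the multiple bond is 6 carbons long (hexane).
There is one C≡C triple bond, indicated by the ending -yne.
The numbering direction is chosen so that numbering from this end puts the triple bond at C-2 rather than C-4.
That gives the triple bond between C-2 and C-3; a chloro group at C-6.
The name is 6-chlorohex-2-yne.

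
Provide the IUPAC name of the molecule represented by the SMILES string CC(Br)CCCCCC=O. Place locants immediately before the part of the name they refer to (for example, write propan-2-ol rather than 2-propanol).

7-bromooctanal

The longest chain bearing the –CHO group is 8 carbons long (octane).
An aldehyde (terminal –CHO) is the principal characteristic group, giving the suffix -al.
Number the chain so that the aldehyde carbon is C-1 by definition.
This places a bromo group at C-7.
Assembling the pieces gives 7-bromooctanal.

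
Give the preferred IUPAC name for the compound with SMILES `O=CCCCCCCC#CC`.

dec-8-ynal

The longest chain bearing the –CHO group and the multiple bond is 10 carbons long (decane).
The highest-priority functional group is an aldehyde (terminal –CHO), so the name ends in -al.
A C≡C triple bond in the chain gives the infix -yne-.
Number the chain so that the aldehyde carbon is C-1 by definition.
That gives the triple bond between C-8 and C-9.
The name is dec-8-ynal.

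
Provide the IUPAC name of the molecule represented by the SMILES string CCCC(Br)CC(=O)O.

3-bromohexanoic acid

The longest chain bearing the –COOH group is 6 carbons long (hexane).
A carboxylic acid (terminal –COOH) is the principal characteristic group, giving the suffix -oic acid.
The numbering direction is chosen so that the carboxylic acid carbon is C-1 by definition.
With this numbering: a bromo group at C-3.
Putting it together: 3-bromohexanoic acid.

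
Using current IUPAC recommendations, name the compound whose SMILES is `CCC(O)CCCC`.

heptan-3-ol

Counting along the main chain through the –OH group gives 7 carbons: the parent is heptane.
The highest-priority functional group is an alcohol (–OH), so the name ends in -ol.
The numbering direction is chosen so that numbering from this end puts the hydroxyl group at C-3 rather than C-5.
This places the hydroxyl at C-3.
The name is heptan-3-ol.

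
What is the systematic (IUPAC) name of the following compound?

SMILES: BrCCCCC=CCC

8-bromooct-3-ene

The longest carbon chain that includes the multiple bond has 8 carbons, so the parent hydride is octane.
A C=C double bond in the chain gives the infix -ene-.
Number the chain so that numbering from this end puts the double bond at C-3 rather than C-5.
That gives the double bond between C-3 and C-4; a bromo group at C-8.
The name is 8-bromooct-3-ene.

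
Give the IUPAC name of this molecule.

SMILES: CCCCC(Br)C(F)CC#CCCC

The longest carbon chain that includes the multiple bond has 12 carbons, so the parent hydride is dodecane.
A C≡C triple bond in the chain gives the infix -yne-.
Number the chain so that numbering from this end puts the triple bond at C-4 rather than C-8.
That gives the triple bond between C-4 and C-5; a bromo group at C-8; a fluoro group at C-7.
Prefixes are listed alphabetically: bromo, fluoro.
The name is 8-bromo-7-fluorododec-4-yne.

8-bromo-7-fluorododec-4-yne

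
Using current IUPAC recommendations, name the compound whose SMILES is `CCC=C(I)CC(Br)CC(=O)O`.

Counting along the main chain through the –COOH group and the multiple bond gives 8 carbons: the parent is octane.
The highest-priority functional group is a carboxylic acid (terminal –COOH), so the name ends in -oic acid.
A C=C double bond in the chain gives the infix -ene-.
Number the chain so that the carboxylic acid carbon is C-1 by definition.
With this numbering: the double bond between C-5 and C-6; a bromo group at C-3; an iodo group at C-5.
Substituent prefixes are cited in alphabetical order (multiplying prefixes like di-/tri- are ignored for ordering).
Assembling the pieces gives 3-bromo-5-iodooct-5-enoic acid.

3-bromo-5-iodooct-5-enoic acid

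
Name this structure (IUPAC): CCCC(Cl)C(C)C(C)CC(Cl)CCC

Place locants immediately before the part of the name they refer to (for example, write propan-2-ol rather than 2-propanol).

The parent chain contains 11 carbons (undecane).
Number the chain so that the substituent locant set {4,5,6,8} is lower than {4,6,7,8} at the first point of difference.
That gives chloro groups at C-4 and C-8; methyl groups at C-5 and C-6.
The substituents are ordered alphabetically, ignoring any di-/tri- multipliers.
Assembling the pieces gives 4,8-dichloro-5,6-dimethylundecane.

4,8-dichloro-5,6-dimethylundecane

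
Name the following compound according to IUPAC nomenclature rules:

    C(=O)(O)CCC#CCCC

The longest carbon chain that includes the –COOH group and the multiple bond has 8 carbons, so the parent hydride is octane.
The highest-priority functional group is a carboxylic acid (terminal –COOH), so the name ends in -oic acid.
The chain contains a C≡C triple bond, so the unsaturation ending is -yne.
Choose the numbering such that the carboxylic acid carbon is C-1 by definition.
This places the triple bond between C-4 and C-5.
The name is oct-4-ynoic acid.

oct-4-ynoic acid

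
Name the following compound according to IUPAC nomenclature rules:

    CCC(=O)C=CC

hex-4-en-3-one

Counting along the main chain through the carbonyl and the multiple bond gives 6 carbons: the parent is hexane.
A ketone (C=O on an internal carbon) is the principal characteristic group, giving the suffix -one.
The chain contains a C=C double bond, so the unsaturation ending is -ene.
Number the chain so that numbering from this end puts the carbonyl group at C-3 rather than C-4.
That gives the carbonyl at C-3; the double bond between C-4 and C-5.
Assembling the pieces gives hex-4-en-3-one.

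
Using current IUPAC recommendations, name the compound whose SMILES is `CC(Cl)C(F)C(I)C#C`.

5-chloro-4-fluoro-3-iodohex-1-yne

The longest chain bearing the multiple bond is 6 carbons long (hexane).
There is one C≡C triple bond, indicated by the ending -yne.
Number the chain so that numbering from this end puts the triple bond at C-1 rather than C-5.
With this numbering: the triple bond between C-1 and C-2; a chloro group at C-5; a fluoro group at C-4; an iodo group at C-3.
Substituent prefixes are cited in alphabetical order (multiplying prefixes like di-/tri- are ignored for ordering).
Assembling the pieces gives 5-chloro-4-fluoro-3-iodohex-1-yne.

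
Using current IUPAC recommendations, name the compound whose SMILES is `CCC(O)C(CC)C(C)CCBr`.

7-bromo-4-ethyl-5-methylheptan-3-ol

The longest chain bearing the –OH group is 7 carbons long (heptane).
The principal characteristic group is an alcohol (–OH), named with the suffix -ol.
Number the chain so that numbering from this end puts the hydroxyl group at C-3 rather than C-5.
With this numbering: the hydroxyl at C-3; a bromo group at C-7; an ethyl group at C-4; a methyl group at C-5.
The substituents are ordered alphabetically, ignoring any di-/tri- multipliers.
Assembling the pieces gives 7-bromo-4-ethyl-5-methylheptan-3-ol.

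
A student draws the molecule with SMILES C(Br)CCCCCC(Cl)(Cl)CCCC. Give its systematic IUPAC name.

1-bromo-7,7-dichloroundecane

The longest continuous carbon chain has 11 atoms, so the parent hydride is undecane.
Number the chain so that the substituent locant set {1,7,7} is lower than {5,5,11} at the first point of difference.
This places a bromo group at C-1; two chloro groups at C-7.
The substituents are ordered alphabetically, ignoring any di-/tri- multipliers.
The name is 1-bromo-7,7-dichloroundecane.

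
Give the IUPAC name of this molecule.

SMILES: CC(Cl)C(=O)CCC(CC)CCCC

2-chloro-6-ethyldecan-3-one

The longest chain bearing the carbonyl is 10 carbons long (decane).
The highest-priority functional group is a ketone (C=O on an internal carbon), so the name ends in -one.
Choose the numbering such that numbering from this end puts the carbonyl group at C-3 rather than C-8.
That gives the carbonyl at C-3; a chloro group at C-2; an ethyl group at C-6.
Substituent prefixes are cited in alphabetical order (multiplying prefixes like di-/tri- are ignored for ordering).
Assembling the pieces gives 2-chloro-6-ethyldecan-3-one.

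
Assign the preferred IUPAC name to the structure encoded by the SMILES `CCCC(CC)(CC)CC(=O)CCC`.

6,6-diethylnonan-4-one

The longest carbon chain that includes the carbonyl has 9 carbons, so the parent hydride is nonane.
The principal characteristic group is a ketone (C=O on an internal carbon), named with the suffix -one.
Choose the numbering such that numbering from this end puts the carbonyl group at C-4 rather than C-6.
This places the carbonyl at C-4; two ethyl groups at C-6.
Putting it together: 6,6-diethylnonan-4-one.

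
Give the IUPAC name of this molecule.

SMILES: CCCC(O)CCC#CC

non-7-yn-4-ol

The longest chain bearing the –OH group and the multiple bond is 9 carbons long (nonane).
The principal characteristic group is an alcohol (–OH), named with the suffix -ol.
The chain contains a C≡C triple bond, so the unsaturation ending is -yne.
Choose the numbering such that numbering from this end puts the hydroxyl group at C-4 rather than C-6.
This places the hydroxyl at C-4; the triple bond between C-7 and C-8.
The name is non-7-yn-4-ol.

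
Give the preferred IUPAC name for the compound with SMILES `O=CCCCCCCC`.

octanal

Counting along the main chain through the –CHO group gives 8 carbons: the parent is octane.
An aldehyde (terminal –CHO) is the principal characteristic group, giving the suffix -al.
Choose the numbering such that the aldehyde carbon is C-1 by definition.
The name is octanal.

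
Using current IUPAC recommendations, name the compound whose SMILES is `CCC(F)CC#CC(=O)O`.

The longest carbon chain that includes the –COOH group and the multiple bond has 7 carbons, so the parent hydride is heptane.
A carboxylic acid (terminal –COOH) is the principal characteristic group, giving the suffix -oic acid.
A C≡C triple bond in the chain gives the infix -yne-.
Number the chain so that the carboxylic acid carbon is C-1 by definition.
This places the triple bond between C-2 and C-3; a fluoro group at C-5.
The name is 5-fluorohept-2-ynoic acid.

5-fluorohept-2-ynoic acid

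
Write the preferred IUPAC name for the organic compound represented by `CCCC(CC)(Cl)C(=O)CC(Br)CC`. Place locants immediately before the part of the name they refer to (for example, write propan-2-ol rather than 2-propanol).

Counting along the main chain through the carbonyl gives 9 carbons: the parent is nonane.
A ketone (C=O on an internal carbon) is the principal characteristic group, giving the suffix -one.
Number the chain so that the substituent locant set {3,6,6} is lower than {4,4,7} at the first point of difference.
This places the carbonyl at C-5; a bromo group at C-3; a chloro group at C-6; an ethyl group at C-6.
Prefixes are listed alphabetically: bromo, chloro, ethyl.
Putting it together: 3-bromo-6-chloro-6-ethylnonan-5-one.

3-bromo-6-chloro-6-ethylnonan-5-one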